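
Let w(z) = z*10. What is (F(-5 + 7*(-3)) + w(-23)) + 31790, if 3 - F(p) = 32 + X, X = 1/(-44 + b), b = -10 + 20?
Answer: 1072055/34 ≈ 31531.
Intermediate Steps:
b = 10
X = -1/34 (X = 1/(-44 + 10) = 1/(-34) = -1/34 ≈ -0.029412)
w(z) = 10*z
F(p) = -985/34 (F(p) = 3 - (32 - 1/34) = 3 - 1*1087/34 = 3 - 1087/34 = -985/34)
(F(-5 + 7*(-3)) + w(-23)) + 31790 = (-985/34 + 10*(-23)) + 31790 = (-985/34 - 230) + 31790 = -8805/34 + 31790 = 1072055/34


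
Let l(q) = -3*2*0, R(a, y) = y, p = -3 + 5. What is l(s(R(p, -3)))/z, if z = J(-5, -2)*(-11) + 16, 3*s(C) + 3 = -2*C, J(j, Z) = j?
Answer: 0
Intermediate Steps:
p = 2
s(C) = -1 - 2*C/3 (s(C) = -1 + (-2*C)/3 = -1 - 2*C/3)
l(q) = 0 (l(q) = -6*0 = 0)
z = 71 (z = -5*(-11) + 16 = 55 + 16 = 71)
l(s(R(p, -3)))/z = 0/71 = 0*(1/71) = 0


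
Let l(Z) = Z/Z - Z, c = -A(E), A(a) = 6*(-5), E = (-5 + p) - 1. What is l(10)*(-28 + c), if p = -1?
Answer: -18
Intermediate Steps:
E = -7 (E = (-5 - 1) - 1 = -6 - 1 = -7)
A(a) = -30
c = 30 (c = -1*(-30) = 30)
l(Z) = 1 - Z
l(10)*(-28 + c) = (1 - 1*10)*(-28 + 30) = (1 - 10)*2 = -9*2 = -18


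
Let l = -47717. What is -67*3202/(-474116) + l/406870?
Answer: 8083006926/24112947115 ≈ 0.33521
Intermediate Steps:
-67*3202/(-474116) + l/406870 = -67*3202/(-474116) - 47717/406870 = -214534*(-1/474116) - 47717*1/406870 = 107267/237058 - 47717/406870 = 8083006926/24112947115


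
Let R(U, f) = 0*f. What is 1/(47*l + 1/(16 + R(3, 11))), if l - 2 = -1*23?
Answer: -16/15791 ≈ -0.0010132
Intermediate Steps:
R(U, f) = 0
l = -21 (l = 2 - 1*23 = 2 - 23 = -21)
1/(47*l + 1/(16 + R(3, 11))) = 1/(47*(-21) + 1/(16 + 0)) = 1/(-987 + 1/16) = 1/(-15791/16) = -16/15791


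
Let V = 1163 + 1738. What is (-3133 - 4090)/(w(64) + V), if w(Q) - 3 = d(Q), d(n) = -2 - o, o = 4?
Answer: -7223/2898 ≈ -2.4924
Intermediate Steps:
V = 2901
d(n) = -6 (d(n) = -2 - 1*4 = -2 - 4 = -6)
w(Q) = -3 (w(Q) = 3 - 6 = -3)
(-3133 - 4090)/(w(64) + V) = (-3133 - 4090)/(-3 + 2901) = -7223/2898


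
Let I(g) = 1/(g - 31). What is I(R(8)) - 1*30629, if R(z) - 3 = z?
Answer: -612581/20 ≈ -30629.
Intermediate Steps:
R(z) = 3 + z
I(g) = 1/(-31 + g)
I(R(8)) - 1*30629 = 1/(-31 + (3 + 8)) - 1*30629 = 1/(-31 + 11) - 30629 = 1/(-20) - 30629 = -1/20 - 30629 = -612581/20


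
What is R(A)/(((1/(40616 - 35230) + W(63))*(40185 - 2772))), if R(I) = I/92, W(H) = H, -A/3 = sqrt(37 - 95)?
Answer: -2693*I*sqrt(58)/194655773454 ≈ -1.0536e-7*I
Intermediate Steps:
A = -3*I*sqrt(58) (A = -3*sqrt(37 - 95) = -3*I*sqrt(58) ≈ -22.847*I)
R(I) = I/92 (R(I) = I*(1/92) = I/92)
R(A)/(((1/(40616 - 35230) + W(63))*(40185 - 2772))) = ((-3*I*sqrt(58))/92)/(((1/(40616 - 35230) + 63)*(40185 - 2772))) = (-3*I*sqrt(58)/92)/(((1/5386 + 63)*37413)) = (-3*I*sqrt(58)/92)/(((339319/5386)*37413)) = (-3*I*sqrt(58)/92)/(12694941747/5386) = -3*I*sqrt(58)/92*(5386/12694941747) = -2693*I*sqrt(58)/194655773454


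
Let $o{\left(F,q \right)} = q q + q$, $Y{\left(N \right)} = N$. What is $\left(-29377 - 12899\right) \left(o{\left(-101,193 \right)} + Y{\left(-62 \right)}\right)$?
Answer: $-1580276880$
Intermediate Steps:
$o{\left(F,q \right)} = q + q^{2}$ ($o{\left(F,q \right)} = q^{2} + q = q + q^{2}$)
$\left(-29377 - 12899\right) \left(o{\left(-101,193 \right)} + Y{\left(-62 \right)}\right) = \left(-29377 - 12899\right) \left(193 \left(1 + 193\right) - 62\right) = - 42276 \left(193 \cdot 194 - 62\right) = - 42276 \left(37442 - 62\right) = \left(-42276\right) 37380 = -1580276880$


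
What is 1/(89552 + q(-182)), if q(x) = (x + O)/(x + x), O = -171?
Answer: 364/32597281 ≈ 1.1167e-5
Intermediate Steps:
q(x) = (-171 + x)/(2*x) (q(x) = (x - 171)/(x + x) = (-171 + x)/((2*x)) = (-171 + x)*(1/(2*x)) = (-171 + x)/(2*x))
1/(89552 + q(-182)) = 1/(89552 + (½)*(-171 - 182)/(-182)) = 1/(89552 + (½)*(-1/182)*(-353)) = 1/(89552 + 353/364) = 1/(32597281/364) = 364/32597281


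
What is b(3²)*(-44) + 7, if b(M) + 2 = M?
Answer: -301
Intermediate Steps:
b(M) = -2 + M
b(3²)*(-44) + 7 = (-2 + 3²)*(-44) + 7 = (-2 + 9)*(-44) + 7 = 7*(-44) + 7 = -308 + 7 = -301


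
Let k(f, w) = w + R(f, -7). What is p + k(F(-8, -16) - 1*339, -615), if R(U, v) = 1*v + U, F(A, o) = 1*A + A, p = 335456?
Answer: 334479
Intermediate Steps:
F(A, o) = 2*A (F(A, o) = A + A = 2*A)
R(U, v) = U + v (R(U, v) = v + U = U + v)
k(f, w) = -7 + f + w (k(f, w) = w + (f - 7) = w + (-7 + f) = -7 + f + w)
p + k(F(-8, -16) - 1*339, -615) = 335456 + (-7 + (2*(-8) - 1*339) - 615) = 335456 + (-7 + (-16 - 339) - 615) = 335456 + (-7 - 355 - 615) = 335456 - 977 = 334479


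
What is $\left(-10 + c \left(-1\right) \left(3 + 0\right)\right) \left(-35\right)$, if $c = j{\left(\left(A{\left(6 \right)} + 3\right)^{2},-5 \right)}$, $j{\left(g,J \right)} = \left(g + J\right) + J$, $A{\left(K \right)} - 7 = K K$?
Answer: $221480$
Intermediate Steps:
$A{\left(K \right)} = 7 + K^{2}$ ($A{\left(K \right)} = 7 + K K = 7 + K^{2}$)
$j{\left(g,J \right)} = g + 2 J$ ($j{\left(g,J \right)} = \left(J + g\right) + J = g + 2 J$)
$c = 2106$ ($c = \left(\left(7 + 6^{2}\right) + 3\right)^{2} + 2 \left(-5\right) = \left(\left(7 + 36\right) + 3\right)^{2} - 10 = \left(43 + 3\right)^{2} - 10 = 46^{2} - 10 = 2116 - 10 = 2106$)
$\left(-10 + c \left(-1\right) \left(3 + 0\right)\right) \left(-35\right) = \left(-10 + 2106 \left(-1\right) \left(3 + 0\right)\right) \left(-35\right) = \left(-10 - 6318\right) \left(-35\right) = \left(-6328\right) \left(-35\right) = 221480$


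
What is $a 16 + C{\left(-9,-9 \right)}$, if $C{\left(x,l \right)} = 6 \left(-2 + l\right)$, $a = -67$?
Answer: $-1138$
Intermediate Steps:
$C{\left(x,l \right)} = -12 + 6 l$
$a 16 + C{\left(-9,-9 \right)} = \left(-67\right) 16 + \left(-12 + 6 \left(-9\right)\right) = -1072 - 66 = -1138$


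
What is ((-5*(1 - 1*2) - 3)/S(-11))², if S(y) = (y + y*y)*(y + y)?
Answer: 1/1464100 ≈ 6.8301e-7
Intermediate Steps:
S(y) = 2*y*(y + y²) (S(y) = (y + y²)*(2*y) = 2*y*(y + y²))
((-5*(1 - 1*2) - 3)/S(-11))² = ((-5*(1 - 1*2) - 3)/((2*(-11)²*(1 - 11))))² = ((-5*(1 - 2) - 3)/((2*121*(-10))))² = ((-5*(-1) - 3)/(-2420))² = ((5 - 3)*(-1/2420))² = (2*(-1/2420))² = (-1/1210)² = 1/1464100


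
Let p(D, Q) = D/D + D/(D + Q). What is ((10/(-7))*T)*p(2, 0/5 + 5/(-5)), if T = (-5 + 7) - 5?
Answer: 90/7 ≈ 12.857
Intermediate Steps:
T = -3 (T = 2 - 5 = -3)
p(D, Q) = 1 + D/(D + Q)
((10/(-7))*T)*p(2, 0/5 + 5/(-5)) = ((10/(-7))*(-3))*(((0/5 + 5/(-5)) + 2*2)/(2 + (0/5 + 5/(-5)))) = ((10*(-1/7))*(-3))*(((0*(1/5) + 5*(-1/5)) + 4)/(2 + (0*(1/5) + 5*(-1/5)))) = (-10/7*(-3))*(((0 - 1) + 4)/(2 + (0 - 1))) = 30*((-1 + 4)/(2 - 1))/7 = 30*(3/1)/7 = 30*(1*3)/7 = (30/7)*3 = 90/7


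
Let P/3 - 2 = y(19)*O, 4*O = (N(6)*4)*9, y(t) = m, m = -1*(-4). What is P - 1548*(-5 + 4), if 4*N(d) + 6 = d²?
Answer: 2364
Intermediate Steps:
m = 4
y(t) = 4
N(d) = -3/2 + d²/4
O = 135/2 (O = (((-3/2 + (¼)*6²)*4)*9)/4 = (((-3/2 + (¼)*36)*4)*9)/4 = (((-3/2 + 9)*4)*9)/4 = (((15/2)*4)*9)/4 = (30*9)/4 = (¼)*270 = 135/2 ≈ 67.500)
P = 816 (P = 6 + 3*(4*(135/2)) = 6 + 3*270 = 6 + 810 = 816)
P - 1548*(-5 + 4) = 816 - 1548*(-5 + 4) = 816 - 1548*(-1) = 816 + 1548 = 2364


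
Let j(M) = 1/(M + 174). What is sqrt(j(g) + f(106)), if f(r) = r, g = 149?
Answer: sqrt(11059197)/323 ≈ 10.296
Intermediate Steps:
j(M) = 1/(174 + M)
sqrt(j(g) + f(106)) = sqrt(1/(174 + 149) + 106) = sqrt(1/323 + 106) = sqrt(34239/323) = sqrt(11059197)/323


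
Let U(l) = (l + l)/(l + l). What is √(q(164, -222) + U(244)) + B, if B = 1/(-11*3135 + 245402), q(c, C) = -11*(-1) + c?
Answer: 1/210917 + 4*√11 ≈ 13.267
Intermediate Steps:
U(l) = 1 (U(l) = (2*l)/((2*l)) = (2*l)*(1/(2*l)) = 1)
q(c, C) = 11 + c
B = 1/210917 (B = 1/(-34485 + 245402) = 1/210917 ≈ 4.7412e-6)
√(q(164, -222) + U(244)) + B = √((11 + 164) + 1) + 1/210917 = √(175 + 1) + 1/210917 = √176 + 1/210917 = 4*√11 + 1/210917 = 1/210917 + 4*√11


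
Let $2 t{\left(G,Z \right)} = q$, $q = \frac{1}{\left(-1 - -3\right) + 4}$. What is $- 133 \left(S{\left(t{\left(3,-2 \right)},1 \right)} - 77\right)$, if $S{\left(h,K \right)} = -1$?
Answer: $10374$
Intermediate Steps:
$q = \frac{1}{6}$ ($q = \frac{1}{\left(-1 + 3\right) + 4} = \frac{1}{2 + 4} = \frac{1}{6} \approx 0.16667$)
$t{\left(G,Z \right)} = \frac{1}{12}$ ($t{\left(G,Z \right)} = \frac{1}{2} \cdot \frac{1}{6} = \frac{1}{12}$)
$- 133 \left(S{\left(t{\left(3,-2 \right)},1 \right)} - 77\right) = - 133 \left(-1 - 77\right) = \left(-133\right) \left(-78\right) = 10374$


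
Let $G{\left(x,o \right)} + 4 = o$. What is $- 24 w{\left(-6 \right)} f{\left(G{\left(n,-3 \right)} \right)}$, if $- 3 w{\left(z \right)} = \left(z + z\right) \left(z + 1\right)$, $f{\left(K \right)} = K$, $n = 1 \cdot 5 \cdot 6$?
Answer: $-3360$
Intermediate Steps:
$n = 30$ ($n = 5 \cdot 6 = 30$)
$G{\left(x,o \right)} = -4 + o$
$w{\left(z \right)} = - \frac{2 z \left(1 + z\right)}{3}$ ($w{\left(z \right)} = - \frac{\left(z + z\right) \left(z + 1\right)}{3} = - \frac{2 z \left(1 + z\right)}{3}$)
$- 24 w{\left(-6 \right)} f{\left(G{\left(n,-3 \right)} \right)} = - 24 \left(\left(- \frac{2}{3}\right) \left(-6\right) \left(1 - 6\right)\right) \left(-4 - 3\right) = - 24 \left(\left(- \frac{2}{3}\right) \left(-6\right) \left(-5\right)\right) \left(-7\right) = \left(-24\right) \left(-20\right) \left(-7\right) = 480 \left(-7\right) = -3360$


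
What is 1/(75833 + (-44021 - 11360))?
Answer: 1/20452 ≈ 4.8895e-5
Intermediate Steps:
1/(75833 + (-44021 - 11360)) = 1/(75833 - 55381) = 1/20452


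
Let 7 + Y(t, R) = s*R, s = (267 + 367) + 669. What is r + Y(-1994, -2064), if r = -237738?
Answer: -2927137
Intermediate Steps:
s = 1303 (s = 634 + 669 = 1303)
Y(t, R) = -7 + 1303*R
r + Y(-1994, -2064) = -237738 + (-7 + 1303*(-2064)) = -237738 + (-7 - 2689392) = -237738 - 2689399 = -2927137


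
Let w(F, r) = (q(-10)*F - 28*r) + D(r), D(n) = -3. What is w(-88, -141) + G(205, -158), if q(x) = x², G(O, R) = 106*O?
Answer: 16875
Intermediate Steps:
w(F, r) = -3 - 28*r + 100*F (w(F, r) = ((-10)²*F - 28*r) - 3 = (100*F - 28*r) - 3 = (-28*r + 100*F) - 3 = -3 - 28*r + 100*F)
w(-88, -141) + G(205, -158) = (-3 - 28*(-141) + 100*(-88)) + 106*205 = (-3 + 3948 - 8800) + 21730 = -4855 + 21730 = 16875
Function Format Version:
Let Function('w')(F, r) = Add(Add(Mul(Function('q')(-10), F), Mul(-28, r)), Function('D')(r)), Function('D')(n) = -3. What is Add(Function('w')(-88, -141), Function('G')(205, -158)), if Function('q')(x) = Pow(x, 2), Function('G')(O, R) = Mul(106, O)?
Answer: 16875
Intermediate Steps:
Function('w')(F, r) = Add(-3, Mul(-28, r), Mul(100, F)) (Function('w')(F, r) = Add(Add(Mul(Pow(-10, 2), F), Mul(-28, r)), -3) = Add(Add(Mul(100, F), Mul(-28, r)), -3) = Add(Add(Mul(-28, r), Mul(100, F)), -3) = Add(-3, Mul(-28, r), Mul(100, F)))
Add(Function('w')(-88, -141), Function('G')(205, -158)) = Add(Add(-3, Mul(-28, -141), Mul(100, -88)), Mul(106, 205)) = Add(Add(-3, 3948, -8800), 21730) = Add(-4855, 21730) = 16875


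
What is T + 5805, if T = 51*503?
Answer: 31458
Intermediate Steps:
T = 25653
T + 5805 = 25653 + 5805 = 31458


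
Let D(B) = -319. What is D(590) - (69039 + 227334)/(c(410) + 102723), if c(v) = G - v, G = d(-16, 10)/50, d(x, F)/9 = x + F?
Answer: -823346887/2557798 ≈ -321.90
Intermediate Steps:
d(x, F) = 9*F + 9*x (d(x, F) = 9*(x + F) = 9*(F + x) = 9*F + 9*x)
G = -27/25 (G = (9*10 + 9*(-16))/50 = (90 - 144)*(1/50) = -54*1/50 = -27/25 ≈ -1.0800)
c(v) = -27/25 - v
D(590) - (69039 + 227334)/(c(410) + 102723) = -319 - (69039 + 227334)/((-27/25 - 1*410) + 102723) = -319 - 296373/((-27/25 - 410) + 102723) = -319 - 296373/(-10277/25 + 102723) = -319 - 296373/2557798/25 = -319 - 296373*25/2557798 = -319 - 1*7409325/2557798 = -319 - 7409325/2557798 = -823346887/2557798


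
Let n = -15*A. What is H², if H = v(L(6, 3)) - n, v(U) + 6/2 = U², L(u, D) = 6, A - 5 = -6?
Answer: 324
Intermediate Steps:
A = -1 (A = 5 - 6 = -1)
n = 15 (n = -15*(-1) = 15)
v(U) = -3 + U²
H = 18 (H = (-3 + 6²) - 1*15 = (-3 + 36) - 15 = 33 - 15 = 18)
H² = 18² = 324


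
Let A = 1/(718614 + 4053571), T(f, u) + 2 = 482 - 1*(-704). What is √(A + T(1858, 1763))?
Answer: 3*√2996013291006065/4772185 ≈ 34.409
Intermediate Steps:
T(f, u) = 1184 (T(f, u) = -2 + (482 - 1*(-704)) = -2 + (482 + 704) = -2 + 1186 = 1184)
A = 1/4772185 ≈ 2.0955e-7
√(A + T(1858, 1763)) = √(1/4772185 + 1184) = √(5650267041/4772185) = 3*√2996013291006065/4772185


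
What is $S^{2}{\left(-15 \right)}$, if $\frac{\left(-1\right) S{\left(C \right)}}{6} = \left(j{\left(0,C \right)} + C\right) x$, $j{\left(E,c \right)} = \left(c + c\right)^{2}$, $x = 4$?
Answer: $451137600$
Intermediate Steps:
$j{\left(E,c \right)} = 4 c^{2}$ ($j{\left(E,c \right)} = \left(2 c\right)^{2} = 4 c^{2}$)
$S{\left(C \right)} = - 96 C^{2} - 24 C$ ($S{\left(C \right)} = - 6 \left(4 C^{2} + C\right) 4 = - 6 \left(C + 4 C^{2}\right) 4 = - 6 \left(4 C + 16 C^{2}\right) = - 96 C^{2} - 24 C$)
$S^{2}{\left(-15 \right)} = \left(24 \left(-15\right) \left(-1 - -60\right)\right)^{2} = \left(24 \left(-15\right) \left(-1 + 60\right)\right)^{2} = \left(24 \left(-15\right) 59\right)^{2} = \left(-21240\right)^{2} = 451137600$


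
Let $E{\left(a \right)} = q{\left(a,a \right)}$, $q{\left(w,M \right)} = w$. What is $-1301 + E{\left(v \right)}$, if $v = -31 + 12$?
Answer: $-1320$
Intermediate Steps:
$v = -19$
$E{\left(a \right)} = a$
$-1301 + E{\left(v \right)} = -1301 - 19 = -1320$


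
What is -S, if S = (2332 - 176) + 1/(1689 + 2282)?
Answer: -8561477/3971 ≈ -2156.0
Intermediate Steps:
S = 8561477/3971 (S = 2156 + 1/3971 = 8561477/3971 ≈ 2156.0)
-S = -1*8561477/3971 = -8561477/3971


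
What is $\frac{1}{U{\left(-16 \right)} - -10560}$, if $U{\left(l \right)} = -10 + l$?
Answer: $\frac{1}{10534} \approx 9.4931 \cdot 10^{-5}$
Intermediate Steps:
$\frac{1}{U{\left(-16 \right)} - -10560} = \frac{1}{\left(-10 - 16\right) - -10560} = \frac{1}{-26 + 10560} = \frac{1}{10534}$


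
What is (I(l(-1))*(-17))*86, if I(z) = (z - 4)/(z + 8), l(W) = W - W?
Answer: 731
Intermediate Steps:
l(W) = 0
I(z) = (-4 + z)/(8 + z)
(I(l(-1))*(-17))*86 = (((-4 + 0)/(8 + 0))*(-17))*86 = ((-4/8)*(-17))*86 = (((1/8)*(-4))*(-17))*86 = -1/2*(-17)*86 = (17/2)*86 = 731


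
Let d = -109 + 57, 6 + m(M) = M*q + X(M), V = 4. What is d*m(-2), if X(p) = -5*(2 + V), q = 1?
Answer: 1976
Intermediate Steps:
X(p) = -30 (X(p) = -5*(2 + 4) = -5*6 = -30)
m(M) = -36 + M (m(M) = -6 + (M*1 - 30) = -6 + (M - 30) = -6 + (-30 + M) = -36 + M)
d = -52
d*m(-2) = -52*(-36 - 2) = -52*(-38) = 1976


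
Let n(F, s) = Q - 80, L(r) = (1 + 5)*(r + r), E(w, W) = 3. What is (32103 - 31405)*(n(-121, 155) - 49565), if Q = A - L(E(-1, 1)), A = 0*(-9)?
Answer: -34677338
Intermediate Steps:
L(r) = 12*r (L(r) = 6*(2*r) = 12*r)
A = 0
Q = -36 (Q = 0 - 12*3 = 0 - 1*36 = 0 - 36 = -36)
n(F, s) = -116 (n(F, s) = -36 - 80 = -116)
(32103 - 31405)*(n(-121, 155) - 49565) = (32103 - 31405)*(-116 - 49565) = 698*(-49681) = -34677338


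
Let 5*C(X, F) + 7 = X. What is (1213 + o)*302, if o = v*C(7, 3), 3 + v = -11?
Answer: 366326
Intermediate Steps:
v = -14 (v = -3 - 11 = -14)
C(X, F) = -7/5 + X/5
o = 0 (o = -14*(-7/5 + (⅕)*7) = -14*(-7/5 + 7/5) = -14*0 = 0)
(1213 + o)*302 = (1213 + 0)*302 = 1213*302 = 366326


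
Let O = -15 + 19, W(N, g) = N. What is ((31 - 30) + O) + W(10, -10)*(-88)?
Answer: -875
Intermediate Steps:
O = 4
((31 - 30) + O) + W(10, -10)*(-88) = ((31 - 30) + 4) + 10*(-88) = (1 + 4) - 880 = 5 - 880 = -875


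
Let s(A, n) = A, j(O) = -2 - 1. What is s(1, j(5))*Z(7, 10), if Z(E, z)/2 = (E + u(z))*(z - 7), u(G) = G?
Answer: 102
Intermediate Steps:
j(O) = -3
Z(E, z) = 2*(-7 + z)*(E + z) (Z(E, z) = 2*((E + z)*(z - 7)) = 2*((E + z)*(-7 + z)) = 2*((-7 + z)*(E + z)) = 2*(-7 + z)*(E + z))
s(1, j(5))*Z(7, 10) = 1*(-14*7 - 14*10 + 2*10**2 + 2*7*10) = 1*(-98 - 140 + 2*100 + 140) = 1*(-98 - 140 + 200 + 140) = 1*102 = 102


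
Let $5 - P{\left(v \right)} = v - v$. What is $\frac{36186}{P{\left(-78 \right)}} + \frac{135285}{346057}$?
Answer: $\frac{431830863}{59665} \approx 7237.6$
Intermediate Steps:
$P{\left(v \right)} = 5$ ($P{\left(v \right)} = 5 - \left(v - v\right) = 5 - 0 = 5 + 0 = 5$)
$\frac{36186}{P{\left(-78 \right)}} + \frac{135285}{346057} = \frac{36186}{5} + \frac{135285}{346057} = 36186 \cdot \frac{1}{5} + 135285 \cdot \frac{1}{346057} = \frac{36186}{5} + \frac{4665}{11933} = \frac{431830863}{59665}$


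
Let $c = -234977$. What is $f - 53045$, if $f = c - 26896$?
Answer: $-314918$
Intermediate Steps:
$f = -261873$ ($f = -234977 - 26896 = -261873$)
$f - 53045 = -261873 - 53045 = -314918$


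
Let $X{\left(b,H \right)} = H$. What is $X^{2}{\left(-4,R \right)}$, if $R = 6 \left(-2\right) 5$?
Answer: $3600$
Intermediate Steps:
$R = -60$ ($R = \left(-12\right) 5 = -60$)
$X^{2}{\left(-4,R \right)} = \left(-60\right)^{2} = 3600$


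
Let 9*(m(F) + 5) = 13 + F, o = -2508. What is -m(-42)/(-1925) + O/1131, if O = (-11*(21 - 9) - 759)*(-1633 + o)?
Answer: 21307591127/6531525 ≈ 3262.3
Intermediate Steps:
m(F) = -32/9 + F/9 (m(F) = -5 + (13 + F)/9 = -5 + (13/9 + F/9) = -32/9 + F/9)
O = 3689631 (O = (-11*(21 - 9) - 759)*(-1633 - 2508) = (-11*12 - 759)*(-4141) = (-132 - 759)*(-4141) = -891*(-4141) = 3689631)
-m(-42)/(-1925) + O/1131 = -(-32/9 + (1/9)*(-42))/(-1925) + 3689631/1131 = -(-32/9 - 14/3)*(-1/1925) + 3689631*(1/1131) = -1*(-74/9)*(-1/1925) + 1229877/377 = (74/9)*(-1/1925) + 1229877/377 = -74/17325 + 1229877/377 = 21307591127/6531525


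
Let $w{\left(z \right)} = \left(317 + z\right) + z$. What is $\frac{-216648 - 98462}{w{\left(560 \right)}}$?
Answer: $- \frac{315110}{1437} \approx -219.28$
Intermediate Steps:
$w{\left(z \right)} = 317 + 2 z$
$\frac{-216648 - 98462}{w{\left(560 \right)}} = \frac{-216648 - 98462}{317 + 2 \cdot 560} = - \frac{315110}{317 + 1120} = - \frac{315110}{1437}$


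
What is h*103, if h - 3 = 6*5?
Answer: 3399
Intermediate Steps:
h = 33 (h = 3 + 6*5 = 3 + 30 = 33)
h*103 = 33*103 = 3399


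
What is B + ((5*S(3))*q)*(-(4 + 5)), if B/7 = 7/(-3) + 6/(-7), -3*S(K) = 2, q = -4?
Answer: -427/3 ≈ -142.33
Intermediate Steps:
S(K) = -2/3 (S(K) = -1/3*2 = -2/3)
B = -67/3 (B = 7*(7/(-3) + 6/(-7)) = 7*(7*(-1/3) + 6*(-1/7)) = 7*(-7/3 - 6/7) = 7*(-67/21) = -67/3 ≈ -22.333)
B + ((5*S(3))*q)*(-(4 + 5)) = -67/3 + ((5*(-2/3))*(-4))*(-(4 + 5)) = -67/3 + (-10/3*(-4))*(-1*9) = -67/3 + (40/3)*(-9) = -67/3 - 120 = -427/3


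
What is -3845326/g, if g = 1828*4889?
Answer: -1922663/4468546 ≈ -0.43027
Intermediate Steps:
g = 8937092
-3845326/g = -3845326/8937092 = -3845326*1/8937092 = -1922663/4468546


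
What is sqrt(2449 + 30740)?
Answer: sqrt(33189) ≈ 182.18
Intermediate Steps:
sqrt(2449 + 30740) = sqrt(33189)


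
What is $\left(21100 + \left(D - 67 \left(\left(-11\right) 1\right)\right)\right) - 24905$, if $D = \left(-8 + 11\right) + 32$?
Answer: $-3033$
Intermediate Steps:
$D = 35$ ($D = 3 + 32 = 35$)
$\left(21100 + \left(D - 67 \left(\left(-11\right) 1\right)\right)\right) - 24905 = \left(21100 - \left(-35 + 67 \left(\left(-11\right) 1\right)\right)\right) - 24905 = \left(21100 + \left(35 - -737\right)\right) - 24905 = \left(21100 + \left(35 + 737\right)\right) - 24905 = \left(21100 + 772\right) - 24905 = 21872 - 24905 = -3033$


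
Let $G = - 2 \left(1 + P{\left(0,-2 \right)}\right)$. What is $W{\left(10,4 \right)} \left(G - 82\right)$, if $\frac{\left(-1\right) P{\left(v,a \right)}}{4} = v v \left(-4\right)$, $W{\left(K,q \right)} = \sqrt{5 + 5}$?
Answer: $- 84 \sqrt{10} \approx -265.63$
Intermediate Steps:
$W{\left(K,q \right)} = \sqrt{10}$
$P{\left(v,a \right)} = 16 v^{2}$ ($P{\left(v,a \right)} = - 4 v v \left(-4\right) = - 4 v^{2} \left(-4\right) = - 4 \left(- 4 v^{2}\right) = 16 v^{2}$)
$G = -2$ ($G = - 2 \left(1 + 16 \cdot 0^{2}\right) = - 2 \left(1 + 16 \cdot 0\right) = - 2 \left(1 + 0\right) = \left(-2\right) 1 = -2$)
$W{\left(10,4 \right)} \left(G - 82\right) = \sqrt{10} \left(-2 - 82\right) = \sqrt{10} \left(-84\right) = - 84 \sqrt{10}$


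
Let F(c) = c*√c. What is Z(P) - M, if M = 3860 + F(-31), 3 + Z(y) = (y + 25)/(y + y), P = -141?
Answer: -544625/141 + 31*I*√31 ≈ -3862.6 + 172.6*I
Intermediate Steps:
F(c) = c^(3/2)
Z(y) = -3 + (25 + y)/(2*y) (Z(y) = -3 + (y + 25)/(y + y) = -3 + (25 + y)/((2*y)) = -3 + (25 + y)*(1/(2*y)) = -3 + (25 + y)/(2*y))
M = 3860 - 31*I*√31 (M = 3860 + (-31)^(3/2) = 3860 - 31*I*√31 ≈ 3860.0 - 172.6*I)
Z(P) - M = (5/2)*(5 - 1*(-141))/(-141) - (3860 - 31*I*√31) = (5/2)*(-1/141)*(5 + 141) + (-3860 + 31*I*√31) = (5/2)*(-1/141)*146 + (-3860 + 31*I*√31) = -365/141 + (-3860 + 31*I*√31) = -544625/141 + 31*I*√31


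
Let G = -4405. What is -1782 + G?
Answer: -6187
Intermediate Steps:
-1782 + G = -1782 - 4405 = -6187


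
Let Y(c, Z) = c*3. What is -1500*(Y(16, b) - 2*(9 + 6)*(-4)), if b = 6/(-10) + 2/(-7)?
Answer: -252000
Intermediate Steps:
b = -31/35 (b = 6*(-⅒) + 2*(-⅐) = -⅗ - 2/7 = -31/35 ≈ -0.88571)
Y(c, Z) = 3*c
-1500*(Y(16, b) - 2*(9 + 6)*(-4)) = -1500*(3*16 - 2*(9 + 6)*(-4)) = -1500*(48 - 30*(-4)) = -1500*(48 - 2*(-60)) = -1500*(48 + 120) = -1500*168 = -252000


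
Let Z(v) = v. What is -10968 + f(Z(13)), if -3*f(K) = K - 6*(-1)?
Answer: -32923/3 ≈ -10974.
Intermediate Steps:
f(K) = -2 - K/3 (f(K) = -(K - 6*(-1))/3 = -(K + 6)/3 = -(6 + K)/3 = -2 - K/3)
-10968 + f(Z(13)) = -10968 + (-2 - ⅓*13) = -10968 + (-2 - 13/3) = -10968 - 19/3 = -32923/3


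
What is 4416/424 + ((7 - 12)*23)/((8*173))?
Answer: 757873/73352 ≈ 10.332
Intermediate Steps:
4416/424 + ((7 - 12)*23)/((8*173)) = 4416*(1/424) - 5*23/1384 = 552/53 - 115*1/1384 = 552/53 - 115/1384 = 757873/73352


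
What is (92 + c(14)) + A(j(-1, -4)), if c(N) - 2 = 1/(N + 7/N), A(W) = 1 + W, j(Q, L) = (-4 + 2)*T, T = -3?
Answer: 2931/29 ≈ 101.07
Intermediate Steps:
j(Q, L) = 6 (j(Q, L) = (-4 + 2)*(-3) = -2*(-3) = 6)
c(N) = 2 + 1/(N + 7/N)
(92 + c(14)) + A(j(-1, -4)) = (92 + (14 + 14 + 2*14**2)/(7 + 14**2)) + (1 + 6) = (92 + (14 + 14 + 2*196)/(7 + 196)) + 7 = (92 + (14 + 14 + 392)/203) + 7 = (92 + (1/203)*420) + 7 = (92 + 60/29) + 7 = 2728/29 + 7 = 2931/29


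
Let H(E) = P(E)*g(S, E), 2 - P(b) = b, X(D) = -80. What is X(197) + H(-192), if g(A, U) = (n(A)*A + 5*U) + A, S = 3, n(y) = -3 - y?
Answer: -189230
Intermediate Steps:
P(b) = 2 - b
g(A, U) = A + 5*U + A*(-3 - A) (g(A, U) = ((-3 - A)*A + 5*U) + A = (A*(-3 - A) + 5*U) + A = (5*U + A*(-3 - A)) + A = A + 5*U + A*(-3 - A))
H(E) = (-15 + 5*E)*(2 - E) (H(E) = (2 - E)*(3 + 5*E - 1*3*(3 + 3)) = (2 - E)*(3 + 5*E - 1*3*6) = (2 - E)*(3 + 5*E - 18) = (2 - E)*(-15 + 5*E) = (-15 + 5*E)*(2 - E))
X(197) + H(-192) = -80 - 5*(-3 - 192)*(-2 - 192) = -80 - 5*(-195)*(-194) = -80 - 189150 = -189230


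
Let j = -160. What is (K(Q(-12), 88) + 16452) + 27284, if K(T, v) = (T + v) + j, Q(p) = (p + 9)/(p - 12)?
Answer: 349313/8 ≈ 43664.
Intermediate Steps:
Q(p) = (9 + p)/(-12 + p)
K(T, v) = -160 + T + v (K(T, v) = (T + v) - 160 = -160 + T + v)
(K(Q(-12), 88) + 16452) + 27284 = ((-160 + (9 - 12)/(-12 - 12) + 88) + 16452) + 27284 = ((-160 - 3/(-24) + 88) + 16452) + 27284 = ((-160 - 1/24*(-3) + 88) + 16452) + 27284 = ((-160 + ⅛ + 88) + 16452) + 27284 = (-575/8 + 16452) + 27284 = 131041/8 + 27284 = 349313/8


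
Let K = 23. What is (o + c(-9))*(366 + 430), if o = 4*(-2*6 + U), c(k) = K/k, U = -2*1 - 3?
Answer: -505460/9 ≈ -56162.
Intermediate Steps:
U = -5 (U = -2 - 3 = -5)
c(k) = 23/k
o = -68 (o = 4*(-2*6 - 5) = 4*(-12 - 5) = 4*(-17) = -68)
(o + c(-9))*(366 + 430) = (-68 + 23/(-9))*(366 + 430) = (-68 + 23*(-1/9))*796 = (-68 - 23/9)*796 = -635/9*796 = -505460/9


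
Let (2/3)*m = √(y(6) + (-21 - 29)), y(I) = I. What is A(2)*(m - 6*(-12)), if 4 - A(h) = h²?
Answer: 0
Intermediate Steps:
A(h) = 4 - h²
m = 3*I*√11 (m = 3*√(6 + (-21 - 29))/2 = 3*√(6 - 50)/2 = 3*√(-44)/2 = 3*(2*I*√11)/2 = 3*I*√11 ≈ 9.9499*I)
A(2)*(m - 6*(-12)) = (4 - 1*2²)*(3*I*√11 - 6*(-12)) = (4 - 1*4)*(3*I*√11 + 72) = (4 - 4)*(72 + 3*I*√11) = 0*(72 + 3*I*√11) = 0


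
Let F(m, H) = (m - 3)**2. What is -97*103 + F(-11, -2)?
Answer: -9795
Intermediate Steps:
F(m, H) = (-3 + m)**2
-97*103 + F(-11, -2) = -97*103 + (-3 - 11)**2 = -9991 + (-14)**2 = -9991 + 196 = -9795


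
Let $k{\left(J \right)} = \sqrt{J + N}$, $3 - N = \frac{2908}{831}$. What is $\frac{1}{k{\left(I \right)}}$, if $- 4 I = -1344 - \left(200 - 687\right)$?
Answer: $\frac{2 \sqrt{590431317}}{710507} \approx 0.068398$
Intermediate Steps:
$I = \frac{857}{4}$ ($I = - \frac{-1344 - \left(200 - 687\right)}{4} = - \frac{-1344 - -487}{4} = - \frac{-1344 + 487}{4} = \left(- \frac{1}{4}\right) \left(-857\right) = \frac{857}{4} \approx 214.25$)
$N = - \frac{415}{831}$ ($N = 3 - \frac{2908}{831} = - \frac{415}{831} \approx -0.4994$)
$k{\left(J \right)} = \sqrt{- \frac{415}{831} + J}$ ($k{\left(J \right)} = \sqrt{J - \frac{415}{831}} = \sqrt{- \frac{415}{831} + J}$)
$\frac{1}{k{\left(I \right)}} = \frac{1}{\frac{1}{831} \sqrt{-344865 + 690561 \cdot \frac{857}{4}}} = \frac{1}{\frac{1}{831} \sqrt{-344865 + \frac{591810777}{4}}} = \frac{1}{\frac{1}{831} \sqrt{\frac{590431317}{4}}} = \frac{1}{\frac{1}{831} \frac{\sqrt{590431317}}{2}} = \frac{1}{\frac{1}{1662} \sqrt{590431317}} = \frac{2 \sqrt{590431317}}{710507}$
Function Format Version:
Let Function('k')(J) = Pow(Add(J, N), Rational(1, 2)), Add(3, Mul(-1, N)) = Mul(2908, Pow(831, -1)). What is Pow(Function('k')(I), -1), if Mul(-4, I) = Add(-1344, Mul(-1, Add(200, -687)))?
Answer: Mul(Rational(2, 710507), Pow(590431317, Rational(1, 2))) ≈ 0.068398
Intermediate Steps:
I = Rational(857, 4) (I = Mul(Rational(-1, 4), Add(-1344, Mul(-1, Add(200, -687)))) = Mul(Rational(-1, 4), Add(-1344, Mul(-1, -487))) = Mul(Rational(-1, 4), Add(-1344, 487)) = Mul(Rational(-1, 4), -857) = Rational(857, 4) ≈ 214.25)
N = Rational(-415, 831) (N = Add(3, Mul(-1, Mul(2908, Pow(831, -1)))) = Add(3, Mul(-1, Mul(2908, Rational(1, 831)))) = Add(3, Mul(-1, Rational(2908, 831))) = Add(3, Rational(-2908, 831)) = Rational(-415, 831) ≈ -0.49940)
Function('k')(J) = Pow(Add(Rational(-415, 831), J), Rational(1, 2)) (Function('k')(J) = Pow(Add(J, Rational(-415, 831)), Rational(1, 2)) = Pow(Add(Rational(-415, 831), J), Rational(1, 2)))
Pow(Function('k')(I), -1) = Pow(Mul(Rational(1, 831), Pow(Add(-344865, Mul(690561, Rational(857, 4))), Rational(1, 2))), -1) = Pow(Mul(Rational(1, 831), Pow(Add(-344865, Rational(591810777, 4)), Rational(1, 2))), -1) = Pow(Mul(Rational(1, 831), Pow(Rational(590431317, 4), Rational(1, 2))), -1) = Pow(Mul(Rational(1, 831), Mul(Rational(1, 2), Pow(590431317, Rational(1, 2)))), -1) = Pow(Mul(Rational(1, 1662), Pow(590431317, Rational(1, 2))), -1) = Mul(Rational(2, 710507), Pow(590431317, Rational(1, 2)))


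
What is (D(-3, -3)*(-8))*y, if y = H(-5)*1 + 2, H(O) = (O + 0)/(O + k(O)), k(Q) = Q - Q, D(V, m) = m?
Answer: 72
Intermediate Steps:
k(Q) = 0
H(O) = 1 (H(O) = (O + 0)/(O + 0) = O/O = 1)
y = 3 (y = 1*1 + 2 = 1 + 2 = 3)
(D(-3, -3)*(-8))*y = -3*(-8)*3 = 24*3 = 72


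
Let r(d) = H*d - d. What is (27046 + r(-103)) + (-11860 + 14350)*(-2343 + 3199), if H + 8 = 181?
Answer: 2140770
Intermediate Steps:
H = 173 (H = -8 + 181 = 173)
r(d) = 172*d (r(d) = 173*d - d = 172*d)
(27046 + r(-103)) + (-11860 + 14350)*(-2343 + 3199) = (27046 + 172*(-103)) + (-11860 + 14350)*(-2343 + 3199) = (27046 - 17716) + 2490*856 = 9330 + 2131440 = 2140770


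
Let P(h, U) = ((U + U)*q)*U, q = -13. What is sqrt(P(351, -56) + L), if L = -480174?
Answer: I*sqrt(561710) ≈ 749.47*I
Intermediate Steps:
P(h, U) = -26*U**2 (P(h, U) = ((U + U)*(-13))*U = ((2*U)*(-13))*U = (-26*U)*U = -26*U**2)
sqrt(P(351, -56) + L) = sqrt(-26*(-56)**2 - 480174) = sqrt(-26*3136 - 480174) = sqrt(-81536 - 480174) = sqrt(-561710) = I*sqrt(561710)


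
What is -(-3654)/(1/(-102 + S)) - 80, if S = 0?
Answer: -372788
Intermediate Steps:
-(-3654)/(1/(-102 + S)) - 80 = -(-3654)/(1/(-102 + 0)) - 80 = -(-3654)/(1/(-102)) - 80 = -(-3654)/(-1/102) - 80 = -(-3654)*(-102) - 80 = -42*8874 - 80 = -372708 - 80 = -372788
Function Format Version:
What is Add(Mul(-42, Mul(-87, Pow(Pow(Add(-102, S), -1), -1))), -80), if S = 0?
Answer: -372788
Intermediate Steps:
Add(Mul(-42, Mul(-87, Pow(Pow(Add(-102, S), -1), -1))), -80) = Add(Mul(-42, Mul(-87, Pow(Pow(Add(-102, 0), -1), -1))), -80) = Add(Mul(-42, Mul(-87, Pow(Pow(-102, -1), -1))), -80) = Add(Mul(-42, Mul(-87, Pow(Rational(-1, 102), -1))), -80) = Add(Mul(-42, Mul(-87, -102)), -80) = Add(Mul(-42, 8874), -80) = Add(-372708, -80) = -372788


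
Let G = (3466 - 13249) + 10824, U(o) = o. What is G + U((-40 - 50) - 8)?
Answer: 943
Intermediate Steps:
G = 1041 (G = -9783 + 10824 = 1041)
G + U((-40 - 50) - 8) = 1041 + ((-40 - 50) - 8) = 1041 + (-90 - 8) = 1041 - 98 = 943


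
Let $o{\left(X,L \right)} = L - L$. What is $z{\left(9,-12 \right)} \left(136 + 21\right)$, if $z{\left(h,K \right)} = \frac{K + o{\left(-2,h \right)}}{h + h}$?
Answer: $- \frac{314}{3} \approx -104.67$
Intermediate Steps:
$o{\left(X,L \right)} = 0$
$z{\left(h,K \right)} = \frac{K}{2 h}$ ($z{\left(h,K \right)} = \frac{K + 0}{h + h} = \frac{K}{2 h}$)
$z{\left(9,-12 \right)} \left(136 + 21\right) = \frac{1}{2} \left(-12\right) \frac{1}{9} \left(136 + 21\right) = \frac{1}{2} \left(-12\right) \frac{1}{9} \cdot 157 = \left(- \frac{2}{3}\right) 157 = - \frac{314}{3}$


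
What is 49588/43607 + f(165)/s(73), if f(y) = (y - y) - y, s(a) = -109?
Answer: 12600247/4753163 ≈ 2.6509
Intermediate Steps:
f(y) = -y (f(y) = 0 - y = -y)
49588/43607 + f(165)/s(73) = 49588/43607 - 1*165/(-109) = 49588*(1/43607) - 165*(-1/109) = 49588/43607 + 165/109 = 12600247/4753163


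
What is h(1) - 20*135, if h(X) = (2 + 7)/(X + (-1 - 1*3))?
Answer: -2703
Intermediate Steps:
h(X) = 9/(-4 + X) (h(X) = 9/(X + (-1 - 3)) = 9/(X - 4) = 9/(-4 + X))
h(1) - 20*135 = 9/(-4 + 1) - 20*135 = 9/(-3) - 2700 = 9*(-1/3) - 2700 = -3 - 2700 = -2703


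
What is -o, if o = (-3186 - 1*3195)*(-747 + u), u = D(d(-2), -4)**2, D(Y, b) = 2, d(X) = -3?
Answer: -4741083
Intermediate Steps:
u = 4 (u = 2**2 = 4)
o = 4741083 (o = (-3186 - 1*3195)*(-747 + 4) = (-3186 - 3195)*(-743) = -6381*(-743) = 4741083)
-o = -1*4741083 = -4741083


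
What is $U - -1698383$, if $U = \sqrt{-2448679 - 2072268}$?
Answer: $1698383 + i \sqrt{4520947} \approx 1.6984 \cdot 10^{6} + 2126.3 i$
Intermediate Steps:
$U = i \sqrt{4520947}$ ($U = \sqrt{-4520947} = i \sqrt{4520947} \approx 2126.3 i$)
$U - -1698383 = i \sqrt{4520947} - -1698383 = i \sqrt{4520947} + \left(-221920 + 1920303\right) = i \sqrt{4520947} + 1698383 = 1698383 + i \sqrt{4520947}$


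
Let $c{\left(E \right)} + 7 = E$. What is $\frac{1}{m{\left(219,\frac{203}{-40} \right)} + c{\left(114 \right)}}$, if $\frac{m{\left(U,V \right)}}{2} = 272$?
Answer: $\frac{1}{651} \approx 0.0015361$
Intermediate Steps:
$c{\left(E \right)} = -7 + E$
$m{\left(U,V \right)} = 544$ ($m{\left(U,V \right)} = 2 \cdot 272 = 544$)
$\frac{1}{m{\left(219,\frac{203}{-40} \right)} + c{\left(114 \right)}} = \frac{1}{544 + \left(-7 + 114\right)} = \frac{1}{544 + 107} = \frac{1}{651}$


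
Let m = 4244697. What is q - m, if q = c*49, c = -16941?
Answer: -5074806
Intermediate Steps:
q = -830109 (q = -16941*49 = -830109)
q - m = -830109 - 1*4244697 = -830109 - 4244697 = -5074806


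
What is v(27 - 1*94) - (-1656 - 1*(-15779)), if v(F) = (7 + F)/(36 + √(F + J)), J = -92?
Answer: (-14123*√159 + 508488*I)/(√159 - 36*I) ≈ -14124.0 + 0.51998*I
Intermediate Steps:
v(F) = (7 + F)/(36 + √(-92 + F)) (v(F) = (7 + F)/(36 + √(F - 92)) = (7 + F)/(36 + √(-92 + F)))
v(27 - 1*94) - (-1656 - 1*(-15779)) = (7 + (27 - 1*94))/(36 + √(-92 + (27 - 1*94))) - (-1656 - 1*(-15779)) = (7 + (27 - 94))/(36 + √(-92 + (27 - 94))) - (-1656 + 15779) = (7 - 67)/(36 + √(-92 - 67)) - 1*14123 = -60/(36 + √(-159)) - 14123 = -60/(36 + I*√159) - 14123 = -14123 - 60/(36 + I*√159)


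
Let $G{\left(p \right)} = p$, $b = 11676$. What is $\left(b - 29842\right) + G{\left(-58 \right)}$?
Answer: $-18224$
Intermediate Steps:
$\left(b - 29842\right) + G{\left(-58 \right)} = \left(11676 - 29842\right) - 58 = -18166 - 58 = -18224$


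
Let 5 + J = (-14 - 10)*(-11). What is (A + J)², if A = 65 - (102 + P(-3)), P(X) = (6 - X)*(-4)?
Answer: 66564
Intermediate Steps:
P(X) = -24 + 4*X
J = 259 (J = -5 + (-14 - 10)*(-11) = -5 - 24*(-11) = -5 + 264 = 259)
A = -1 (A = 65 - (102 + (-24 + 4*(-3))) = 65 - (102 + (-24 - 12)) = 65 - (102 - 36) = 65 - 1*66 = 65 - 66 = -1)
(A + J)² = (-1 + 259)² = 258² = 66564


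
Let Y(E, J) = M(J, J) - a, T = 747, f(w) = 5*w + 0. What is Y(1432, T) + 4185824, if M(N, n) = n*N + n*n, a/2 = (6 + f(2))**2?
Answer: 5301330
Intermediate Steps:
f(w) = 5*w
a = 512 (a = 2*(6 + 5*2)**2 = 2*(6 + 10)**2 = 2*16**2 = 2*256 = 512)
M(N, n) = n**2 + N*n (M(N, n) = N*n + n**2 = n**2 + N*n)
Y(E, J) = -512 + 2*J**2 (Y(E, J) = J*(J + J) - 1*512 = J*(2*J) - 512 = 2*J**2 - 512 = -512 + 2*J**2)
Y(1432, T) + 4185824 = (-512 + 2*747**2) + 4185824 = (-512 + 2*558009) + 4185824 = (-512 + 1116018) + 4185824 = 1115506 + 4185824 = 5301330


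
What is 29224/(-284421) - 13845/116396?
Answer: -7339365449/33105466716 ≈ -0.22170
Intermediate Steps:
29224/(-284421) - 13845/116396 = 29224*(-1/284421) - 13845*1/116396 = -29224/284421 - 13845/116396 = -7339365449/33105466716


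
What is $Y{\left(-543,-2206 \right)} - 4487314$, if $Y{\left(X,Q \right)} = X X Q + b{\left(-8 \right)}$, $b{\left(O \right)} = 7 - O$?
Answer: $-654924193$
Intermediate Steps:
$Y{\left(X,Q \right)} = 15 + Q X^{2}$ ($Y{\left(X,Q \right)} = X X Q + \left(7 - -8\right) = X^{2} Q + \left(7 + 8\right) = Q X^{2} + 15 = 15 + Q X^{2}$)
$Y{\left(-543,-2206 \right)} - 4487314 = \left(15 - 2206 \left(-543\right)^{2}\right) - 4487314 = \left(15 - 650436894\right) - 4487314 = -650436879 - 4487314 = -654924193$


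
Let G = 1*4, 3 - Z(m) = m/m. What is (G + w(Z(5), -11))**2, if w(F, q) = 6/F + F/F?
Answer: 64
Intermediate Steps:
Z(m) = 2 (Z(m) = 3 - m/m = 3 - 1*1 = 3 - 1 = 2)
w(F, q) = 1 + 6/F (w(F, q) = 6/F + 1 = 1 + 6/F)
G = 4
(G + w(Z(5), -11))**2 = (4 + (6 + 2)/2)**2 = (4 + (1/2)*8)**2 = (4 + 4)**2 = 8**2 = 64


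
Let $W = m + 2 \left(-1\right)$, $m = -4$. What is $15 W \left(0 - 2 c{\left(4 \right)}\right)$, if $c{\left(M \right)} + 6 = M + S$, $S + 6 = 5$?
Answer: $-540$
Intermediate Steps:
$S = -1$ ($S = -6 + 5 = -1$)
$c{\left(M \right)} = -7 + M$ ($c{\left(M \right)} = -6 + \left(M - 1\right) = -6 + \left(-1 + M\right) = -7 + M$)
$W = -6$ ($W = -4 + 2 \left(-1\right) = -4 - 2 = -6$)
$15 W \left(0 - 2 c{\left(4 \right)}\right) = 15 \left(-6\right) \left(0 - 2 \left(-7 + 4\right)\right) = - 90 \left(0 - -6\right) = - 90 \left(0 + 6\right) = \left(-90\right) 6 = -540$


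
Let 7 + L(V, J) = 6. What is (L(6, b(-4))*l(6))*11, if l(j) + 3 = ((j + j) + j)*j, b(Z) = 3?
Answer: -1155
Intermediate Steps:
L(V, J) = -1 (L(V, J) = -7 + 6 = -1)
l(j) = -3 + 3*j² (l(j) = -3 + ((j + j) + j)*j = -3 + (2*j + j)*j = -3 + (3*j)*j = -3 + 3*j²)
(L(6, b(-4))*l(6))*11 = -(-3 + 3*6²)*11 = -(-3 + 3*36)*11 = -(-3 + 108)*11 = -1*105*11 = -105*11 = -1155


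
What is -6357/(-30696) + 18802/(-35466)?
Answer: -58614805/181444056 ≈ -0.32305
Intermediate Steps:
-6357/(-30696) + 18802/(-35466) = -6357*(-1/30696) + 18802*(-1/35466) = 2119/10232 - 9401/17733 = -58614805/181444056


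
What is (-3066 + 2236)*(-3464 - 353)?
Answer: 3168110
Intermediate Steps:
(-3066 + 2236)*(-3464 - 353) = -830*(-3817) = 3168110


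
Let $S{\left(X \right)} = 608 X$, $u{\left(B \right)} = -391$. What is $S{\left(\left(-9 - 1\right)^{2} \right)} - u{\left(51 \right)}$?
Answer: $61191$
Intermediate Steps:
$S{\left(\left(-9 - 1\right)^{2} \right)} - u{\left(51 \right)} = 608 \left(-9 - 1\right)^{2} - -391 = 608 \left(-10\right)^{2} + 391 = 608 \cdot 100 + 391 = 60800 + 391 = 61191$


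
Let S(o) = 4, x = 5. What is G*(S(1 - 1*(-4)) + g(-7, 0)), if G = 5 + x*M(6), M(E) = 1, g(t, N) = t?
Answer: -30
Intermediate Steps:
G = 10 (G = 5 + 5*1 = 5 + 5 = 10)
G*(S(1 - 1*(-4)) + g(-7, 0)) = 10*(4 - 7) = 10*(-3) = -30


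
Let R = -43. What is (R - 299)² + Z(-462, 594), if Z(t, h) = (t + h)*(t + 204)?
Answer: 82908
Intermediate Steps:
Z(t, h) = (204 + t)*(h + t) (Z(t, h) = (h + t)*(204 + t) = (204 + t)*(h + t))
(R - 299)² + Z(-462, 594) = (-43 - 299)² + ((-462)² + 204*594 + 204*(-462) + 594*(-462)) = (-342)² + (213444 + 121176 - 94248 - 274428) = 116964 - 34056 = 82908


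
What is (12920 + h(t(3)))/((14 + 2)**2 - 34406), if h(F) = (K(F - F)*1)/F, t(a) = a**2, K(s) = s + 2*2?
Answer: -58142/153675 ≈ -0.37834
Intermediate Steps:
K(s) = 4 + s (K(s) = s + 4 = 4 + s)
h(F) = 4/F (h(F) = ((4 + (F - F))*1)/F = ((4 + 0)*1)/F = (4*1)/F = 4/F)
(12920 + h(t(3)))/((14 + 2)**2 - 34406) = (12920 + 4/(3**2))/((14 + 2)**2 - 34406) = (12920 + 4/9)/(16**2 - 34406) = (12920 + 4*(1/9))/(256 - 34406) = (12920 + 4/9)/(-34150) = (116284/9)*(-1/34150) = -58142/153675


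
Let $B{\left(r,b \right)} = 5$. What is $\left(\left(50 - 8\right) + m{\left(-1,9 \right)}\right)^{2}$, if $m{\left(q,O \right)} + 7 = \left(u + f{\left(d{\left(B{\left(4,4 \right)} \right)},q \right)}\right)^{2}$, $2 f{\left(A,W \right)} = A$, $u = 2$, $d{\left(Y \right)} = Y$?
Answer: $\frac{48841}{16} \approx 3052.6$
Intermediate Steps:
$f{\left(A,W \right)} = \frac{A}{2}$
$m{\left(q,O \right)} = \frac{53}{4}$ ($m{\left(q,O \right)} = -7 + \left(2 + \frac{1}{2} \cdot 5\right)^{2} = -7 + \left(2 + \frac{5}{2}\right)^{2} = -7 + \left(\frac{9}{2}\right)^{2} = -7 + \frac{81}{4} = \frac{53}{4}$)
$\left(\left(50 - 8\right) + m{\left(-1,9 \right)}\right)^{2} = \left(\left(50 - 8\right) + \frac{53}{4}\right)^{2} = \left(42 + \frac{53}{4}\right)^{2} = \left(\frac{221}{4}\right)^{2} = \frac{48841}{16}$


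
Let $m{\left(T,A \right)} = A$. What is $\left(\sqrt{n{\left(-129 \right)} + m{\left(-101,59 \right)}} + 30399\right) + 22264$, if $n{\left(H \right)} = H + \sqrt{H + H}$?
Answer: $52663 + \sqrt{-70 + i \sqrt{258}} \approx 52664.0 + 8.4208 i$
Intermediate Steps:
$n{\left(H \right)} = H + \sqrt{2} \sqrt{H}$ ($n{\left(H \right)} = H + \sqrt{2 H} = H + \sqrt{2} \sqrt{H}$)
$\left(\sqrt{n{\left(-129 \right)} + m{\left(-101,59 \right)}} + 30399\right) + 22264 = \left(\sqrt{\left(-129 + \sqrt{2} \sqrt{-129}\right) + 59} + 30399\right) + 22264 = \left(\sqrt{\left(-129 + \sqrt{2} i \sqrt{129}\right) + 59} + 30399\right) + 22264 = \left(\sqrt{\left(-129 + i \sqrt{258}\right) + 59} + 30399\right) + 22264 = \left(\sqrt{-70 + i \sqrt{258}} + 30399\right) + 22264 = \left(30399 + \sqrt{-70 + i \sqrt{258}}\right) + 22264 = 52663 + \sqrt{-70 + i \sqrt{258}}$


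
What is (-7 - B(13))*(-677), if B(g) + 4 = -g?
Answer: -6770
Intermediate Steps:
B(g) = -4 - g
(-7 - B(13))*(-677) = (-7 - (-4 - 1*13))*(-677) = (-7 - (-4 - 13))*(-677) = (-7 - 1*(-17))*(-677) = (-7 + 17)*(-677) = 10*(-677) = -6770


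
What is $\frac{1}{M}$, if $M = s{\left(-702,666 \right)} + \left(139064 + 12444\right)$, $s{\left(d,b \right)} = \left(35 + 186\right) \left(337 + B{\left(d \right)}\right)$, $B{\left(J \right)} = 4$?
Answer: $\frac{1}{226869} \approx 4.4078 \cdot 10^{-6}$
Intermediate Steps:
$s{\left(d,b \right)} = 75361$ ($s{\left(d,b \right)} = \left(35 + 186\right) \left(337 + 4\right) = 221 \cdot 341 = 75361$)
$M = 226869$ ($M = 75361 + \left(139064 + 12444\right) = 75361 + 151508 = 226869$)
$\frac{1}{M} = \frac{1}{226869}$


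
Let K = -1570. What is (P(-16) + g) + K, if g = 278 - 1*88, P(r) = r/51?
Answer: -70396/51 ≈ -1380.3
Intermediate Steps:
P(r) = r/51 (P(r) = r*(1/51) = r/51)
g = 190 (g = 278 - 88 = 190)
(P(-16) + g) + K = ((1/51)*(-16) + 190) - 1570 = (-16/51 + 190) - 1570 = 9674/51 - 1570 = -70396/51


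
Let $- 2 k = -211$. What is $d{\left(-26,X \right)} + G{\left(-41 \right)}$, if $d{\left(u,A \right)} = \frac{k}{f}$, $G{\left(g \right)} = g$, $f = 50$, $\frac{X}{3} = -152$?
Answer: $- \frac{3889}{100} \approx -38.89$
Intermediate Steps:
$X = -456$ ($X = 3 \left(-152\right) = -456$)
$k = \frac{211}{2}$ ($k = \left(- \frac{1}{2}\right) \left(-211\right) = \frac{211}{2} \approx 105.5$)
$d{\left(u,A \right)} = \frac{211}{100}$ ($d{\left(u,A \right)} = \frac{211}{2 \cdot 50} = \frac{211}{2} \cdot \frac{1}{50} = \frac{211}{100}$)
$d{\left(-26,X \right)} + G{\left(-41 \right)} = \frac{211}{100} - 41 = - \frac{3889}{100}$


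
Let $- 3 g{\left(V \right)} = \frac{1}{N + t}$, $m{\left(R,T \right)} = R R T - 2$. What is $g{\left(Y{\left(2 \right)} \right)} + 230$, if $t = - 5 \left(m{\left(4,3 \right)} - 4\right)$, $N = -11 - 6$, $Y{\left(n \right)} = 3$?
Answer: $\frac{156631}{681} \approx 230.0$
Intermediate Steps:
$m{\left(R,T \right)} = -2 + T R^{2}$ ($m{\left(R,T \right)} = R^{2} T - 2 = T R^{2} - 2 = -2 + T R^{2}$)
$N = -17$ ($N = -11 - 6 = -17$)
$t = -210$ ($t = - 5 \left(\left(-2 + 3 \cdot 4^{2}\right) - 4\right) = - 5 \left(\left(-2 + 3 \cdot 16\right) - 4\right) = - 5 \left(\left(-2 + 48\right) - 4\right) = - 5 \left(46 - 4\right) = \left(-5\right) 42 = -210$)
$g{\left(V \right)} = \frac{1}{681}$ ($g{\left(V \right)} = - \frac{1}{3 \left(-17 - 210\right)} = - \frac{1}{3 \left(-227\right)} = \left(- \frac{1}{3}\right) \left(- \frac{1}{227}\right) = \frac{1}{681}$)
$g{\left(Y{\left(2 \right)} \right)} + 230 = \frac{1}{681} + 230 = \frac{156631}{681}$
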